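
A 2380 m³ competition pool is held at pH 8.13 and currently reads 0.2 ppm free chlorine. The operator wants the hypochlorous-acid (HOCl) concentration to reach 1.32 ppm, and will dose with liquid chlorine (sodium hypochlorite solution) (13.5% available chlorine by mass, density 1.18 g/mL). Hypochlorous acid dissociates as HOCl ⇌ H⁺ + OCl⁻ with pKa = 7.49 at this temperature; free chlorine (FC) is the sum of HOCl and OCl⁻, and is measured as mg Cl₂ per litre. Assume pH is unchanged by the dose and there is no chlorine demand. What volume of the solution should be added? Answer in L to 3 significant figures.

103 L

Volume: 2380 m³ = 2,380,000 L.
[OCl⁻]/[HOCl] = 10^(pH − pKa) = 10^(8.13 − 7.49) = 4.365; fraction as HOCl = 1/(1 + 4.365) = 0.1864.
Free chlorine required for 1.32 ppm HOCl: 1.32 / 0.1864 = 7.082 ppm.
FC to add: 7.082 − 0.2 = 6.882 mg/L as Cl₂.
Cl₂ equivalent: 6.882 mg/L × 2,380,000 L = 16,380 g.
Product at 13.5% available Cl: 16,380 / 0.135 = 121,300 g.
Volume: 121,300 g ÷ 1.18 g/mL = 102,800 mL.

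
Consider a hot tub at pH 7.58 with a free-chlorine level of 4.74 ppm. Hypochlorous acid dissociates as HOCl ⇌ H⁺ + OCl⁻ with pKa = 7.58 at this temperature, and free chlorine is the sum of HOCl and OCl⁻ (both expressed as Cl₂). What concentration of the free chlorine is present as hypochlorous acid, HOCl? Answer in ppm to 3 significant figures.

2.37 ppm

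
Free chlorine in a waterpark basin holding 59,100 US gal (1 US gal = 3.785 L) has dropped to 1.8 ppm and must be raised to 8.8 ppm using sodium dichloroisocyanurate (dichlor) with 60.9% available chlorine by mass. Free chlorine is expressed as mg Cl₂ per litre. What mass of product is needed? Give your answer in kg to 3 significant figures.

Volume: 59,100 US gal × 3.785 L/gal = 223,694 L.
Chlorine deficit: 8.8 − 1.8 = 7 ppm = 7 mg/L as Cl₂.
Cl₂ equivalent needed: 7 mg/L × 223,694 L = 1,566,000 mg = 1566 g.
Product at 60.9% available chlorine: 1566 / 0.609 = 2571 g.

2.57 kg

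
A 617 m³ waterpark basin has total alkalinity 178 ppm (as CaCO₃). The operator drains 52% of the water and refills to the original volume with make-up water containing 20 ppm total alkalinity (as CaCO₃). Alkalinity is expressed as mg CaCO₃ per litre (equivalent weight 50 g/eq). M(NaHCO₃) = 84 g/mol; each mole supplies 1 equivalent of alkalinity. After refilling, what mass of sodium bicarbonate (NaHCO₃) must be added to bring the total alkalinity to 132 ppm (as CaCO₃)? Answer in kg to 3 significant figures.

Volume: 617 m³ = 617,000 L.
After draining 52% and refilling: 178 × 0.48 + 20 × 0.52 = 95.84 ppm.
Deficit to target: 132 − 95.84 = 36.16 mg/L.
As CaCO₃: 36.16 mg/L × 617,000 L = 22,310 g; ÷ 50 g/eq ÷ 1 = 446.2 mol NaHCO₃.
Mass: 446.2 × 84 = 37,480 g.

37.5 kg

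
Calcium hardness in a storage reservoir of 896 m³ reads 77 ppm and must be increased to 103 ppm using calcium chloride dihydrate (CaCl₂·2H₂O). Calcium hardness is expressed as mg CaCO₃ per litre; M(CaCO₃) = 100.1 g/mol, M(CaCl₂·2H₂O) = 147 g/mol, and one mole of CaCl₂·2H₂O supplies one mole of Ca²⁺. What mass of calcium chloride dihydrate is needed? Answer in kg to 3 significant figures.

Volume: 896 m³ = 896,000 L.
Hardness to add: (103 − 77) = 26 mg/L as CaCO₃ × 896,000 L = 23,300 g as CaCO₃.
Moles of Ca²⁺ (1 mol Ca²⁺ ≡ 1 mol CaCO₃): 23,300 / 100.1 g/mol = 232.7 mol.
Mass of CaCl₂·2H₂O: 232.7 × 147 = 34,210 g.

34.2 kg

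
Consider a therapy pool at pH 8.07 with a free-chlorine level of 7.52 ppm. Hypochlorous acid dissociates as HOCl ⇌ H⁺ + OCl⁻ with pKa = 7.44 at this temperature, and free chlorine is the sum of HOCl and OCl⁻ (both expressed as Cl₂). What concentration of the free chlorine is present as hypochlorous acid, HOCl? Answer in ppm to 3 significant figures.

1.43 ppm

[OCl⁻]/[HOCl] = 10^(pH − pKa) = 10^(8.07 − 7.44) = 10^0.63 = 4.266.
Fraction as HOCl = 1 / (1 + 4.266) = 0.1899.
HOCl = 0.1899 × 7.52 ppm = 1.428 ppm.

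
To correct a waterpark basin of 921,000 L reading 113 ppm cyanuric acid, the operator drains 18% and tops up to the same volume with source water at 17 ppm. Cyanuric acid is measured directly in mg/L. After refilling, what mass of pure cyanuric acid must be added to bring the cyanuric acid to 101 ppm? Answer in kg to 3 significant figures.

After draining 18% and refilling: 113 × 0.82 + 17 × 0.18 = 95.72 ppm.
Deficit to target: 101 − 95.72 = 5.28 mg/L.
Mass: 5.28 mg/L × 921,000 L = 4863 g cyanuric acid.

4.86 kg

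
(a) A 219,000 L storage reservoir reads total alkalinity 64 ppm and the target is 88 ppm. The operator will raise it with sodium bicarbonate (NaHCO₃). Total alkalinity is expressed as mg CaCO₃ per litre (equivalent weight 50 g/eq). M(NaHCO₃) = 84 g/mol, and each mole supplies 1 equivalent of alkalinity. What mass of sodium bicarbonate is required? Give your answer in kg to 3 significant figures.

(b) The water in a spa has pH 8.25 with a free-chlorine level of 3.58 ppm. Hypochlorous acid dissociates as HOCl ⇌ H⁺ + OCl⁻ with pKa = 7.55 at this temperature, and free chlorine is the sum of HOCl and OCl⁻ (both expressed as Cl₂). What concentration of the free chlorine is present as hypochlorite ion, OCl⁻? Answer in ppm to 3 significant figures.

(a) 8.83 kg; (b) 2.98 ppm

(a) Alkalinity to add: (88 − 64) = 24 mg/L as CaCO₃ × 219,000 L = 5256 g as CaCO₃.
(a) Equivalents: 5256 g ÷ 50 g/eq = 105.1 eq.
(a) NaHCO₃ supplies 1 eq per mole → 105.1 mol.
(a) Mass: 105.1 mol × 84 g/mol = 8830 g.

(b) [OCl⁻]/[HOCl] = 10^(pH − pKa) = 10^(8.25 − 7.55) = 10^0.70 = 5.012.
(b) Fraction as HOCl = 1 / (1 + 5.012) = 0.1663.
(b) OCl⁻ = (1 − 0.1663) × 3.58 ppm = 2.985 ppm.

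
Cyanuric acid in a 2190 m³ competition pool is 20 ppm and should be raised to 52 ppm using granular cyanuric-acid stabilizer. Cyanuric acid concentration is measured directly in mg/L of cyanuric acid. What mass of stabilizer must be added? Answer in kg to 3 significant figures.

70.1 kg

Volume: 2190 m³ = 2,190,000 L.
CYA to add: (52 − 20) = 32 mg/L × 2,190,000 L = 70,080 g cyanuric acid.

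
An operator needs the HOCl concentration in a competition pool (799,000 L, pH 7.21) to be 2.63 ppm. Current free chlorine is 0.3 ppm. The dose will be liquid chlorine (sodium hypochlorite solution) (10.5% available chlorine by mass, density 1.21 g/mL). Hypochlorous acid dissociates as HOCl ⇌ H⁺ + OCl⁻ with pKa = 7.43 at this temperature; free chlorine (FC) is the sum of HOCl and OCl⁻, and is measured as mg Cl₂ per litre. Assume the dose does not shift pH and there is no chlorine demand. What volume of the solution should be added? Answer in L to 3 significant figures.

[OCl⁻]/[HOCl] = 10^(pH − pKa) = 10^(7.21 − 7.43) = 0.6026; fraction as HOCl = 1/(1 + 0.6026) = 0.624.
Free chlorine required for 2.63 ppm HOCl: 2.63 / 0.624 = 4.215 ppm.
FC to add: 4.215 − 0.3 = 3.915 mg/L as Cl₂.
Cl₂ equivalent: 3.915 mg/L × 799,000 L = 3128 g.
Product at 10.5% available Cl: 3128 / 0.105 = 29,790 g.
Volume: 29,790 g ÷ 1.21 g/mL = 24,620 mL.

24.6 L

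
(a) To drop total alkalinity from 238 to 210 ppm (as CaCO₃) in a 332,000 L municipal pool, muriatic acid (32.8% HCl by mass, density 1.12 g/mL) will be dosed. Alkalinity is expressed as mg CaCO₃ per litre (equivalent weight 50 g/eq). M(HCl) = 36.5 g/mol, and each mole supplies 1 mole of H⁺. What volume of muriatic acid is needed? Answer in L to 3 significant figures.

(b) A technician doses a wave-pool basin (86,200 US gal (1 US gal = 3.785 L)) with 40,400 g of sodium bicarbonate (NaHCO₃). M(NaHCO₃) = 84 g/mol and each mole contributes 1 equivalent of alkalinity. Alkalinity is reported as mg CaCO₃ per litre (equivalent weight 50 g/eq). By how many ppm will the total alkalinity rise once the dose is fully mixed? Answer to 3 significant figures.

(a) Alkalinity to neutralize: (238 − 210) = 28 mg/L as CaCO₃ × 332,000 L = 9296 g as CaCO₃.
(a) Equivalents of H⁺ required: 9296 ÷ 50 g/eq = 185.9 eq = 185.9 mol HCl.
(a) Mass of HCl: 185.9 × 36.5 = 6786 g.
(a) Mass of 32.8% solution: 6786 / 0.328 = 20,690 g.
(a) Volume: 20,690 g ÷ 1.12 g/mL = 18,470 mL.

(b) Volume: 86,200 US gal × 3.785 L/gal = 326,267 L.
(b) Moles of NaHCO₃: 40,400 g ÷ 84 g/mol = 481 mol → 481 eq of alkalinity.
(b) As CaCO₃: 481 eq × 50 g/eq = 24,050 g.
(b) Rise: 24,050 g / 326,267 L × 1000 = 73.71 mg/L.

(a) 18.5 L; (b) 73.7 ppm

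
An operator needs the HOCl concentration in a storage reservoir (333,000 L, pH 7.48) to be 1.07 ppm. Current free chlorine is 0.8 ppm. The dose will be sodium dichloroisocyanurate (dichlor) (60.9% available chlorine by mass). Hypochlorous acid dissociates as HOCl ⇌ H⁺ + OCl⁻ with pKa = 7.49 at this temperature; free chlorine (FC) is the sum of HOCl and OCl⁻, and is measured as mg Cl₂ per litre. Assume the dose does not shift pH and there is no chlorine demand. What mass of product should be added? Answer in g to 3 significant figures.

[OCl⁻]/[HOCl] = 10^(pH − pKa) = 10^(7.48 − 7.49) = 0.9772; fraction as HOCl = 1/(1 + 0.9772) = 0.5058.
Free chlorine required for 1.07 ppm HOCl: 1.07 / 0.5058 = 2.116 ppm.
FC to add: 2.116 − 0.8 = 1.316 mg/L as Cl₂.
Cl₂ equivalent: 1.316 mg/L × 333,000 L = 438.1 g.
Product at 60.9% available Cl: 438.1 / 0.609 = 719.4 g.

719 g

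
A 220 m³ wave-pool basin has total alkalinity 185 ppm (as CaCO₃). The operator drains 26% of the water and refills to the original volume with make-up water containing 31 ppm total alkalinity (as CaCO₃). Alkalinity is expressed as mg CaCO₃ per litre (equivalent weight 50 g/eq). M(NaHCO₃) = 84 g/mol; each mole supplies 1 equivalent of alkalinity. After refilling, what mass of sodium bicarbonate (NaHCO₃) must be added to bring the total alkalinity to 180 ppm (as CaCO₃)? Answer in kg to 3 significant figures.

Volume: 220 m³ = 220,000 L.
After draining 26% and refilling: 185 × 0.74 + 31 × 0.26 = 144.96 ppm.
Deficit to target: 180 − 144.96 = 35.04 mg/L.
As CaCO₃: 35.04 mg/L × 220,000 L = 7709 g; ÷ 50 g/eq ÷ 1 = 154.2 mol NaHCO₃.
Mass: 154.2 × 84 = 12,950 g.

13.0 kg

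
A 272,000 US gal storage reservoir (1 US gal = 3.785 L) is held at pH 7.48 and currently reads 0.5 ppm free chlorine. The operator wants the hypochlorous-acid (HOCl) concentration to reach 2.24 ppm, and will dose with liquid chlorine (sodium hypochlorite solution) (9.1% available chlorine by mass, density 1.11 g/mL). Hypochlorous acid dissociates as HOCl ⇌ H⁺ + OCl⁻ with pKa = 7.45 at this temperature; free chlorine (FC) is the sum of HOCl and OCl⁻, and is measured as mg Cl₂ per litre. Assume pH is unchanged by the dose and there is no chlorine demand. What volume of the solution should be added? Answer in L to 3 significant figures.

42.2 L

Volume: 272,000 US gal × 3.785 L/gal = 1,029,520 L.
[OCl⁻]/[HOCl] = 10^(pH − pKa) = 10^(7.48 − 7.45) = 1.072; fraction as HOCl = 1/(1 + 1.072) = 0.4827.
Free chlorine required for 2.24 ppm HOCl: 2.24 / 0.4827 = 4.64 ppm.
FC to add: 4.64 − 0.5 = 4.14 mg/L as Cl₂.
Cl₂ equivalent: 4.14 mg/L × 1,029,520 L = 4262 g.
Product at 9.1% available Cl: 4262 / 0.091 = 46,840 g.
Volume: 46,840 g ÷ 1.11 g/mL = 42,200 mL.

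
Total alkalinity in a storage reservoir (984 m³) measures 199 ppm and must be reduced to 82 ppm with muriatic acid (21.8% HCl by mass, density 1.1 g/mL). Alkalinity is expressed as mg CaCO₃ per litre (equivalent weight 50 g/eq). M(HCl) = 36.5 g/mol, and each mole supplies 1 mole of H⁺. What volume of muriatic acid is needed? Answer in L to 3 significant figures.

Volume: 984 m³ = 984,000 L.
Alkalinity to neutralize: (199 − 82) = 117 mg/L as CaCO₃ × 984,000 L = 115,100 g as CaCO₃.
Equivalents of H⁺ required: 115,100 ÷ 50 g/eq = 2303 eq = 2303 mol HCl.
Mass of HCl: 2303 × 36.5 = 84,040 g.
Mass of 21.8% solution: 84,040 / 0.218 = 385,500 g.
Volume: 385,500 g ÷ 1.1 g/mL = 350,500 mL.

350 L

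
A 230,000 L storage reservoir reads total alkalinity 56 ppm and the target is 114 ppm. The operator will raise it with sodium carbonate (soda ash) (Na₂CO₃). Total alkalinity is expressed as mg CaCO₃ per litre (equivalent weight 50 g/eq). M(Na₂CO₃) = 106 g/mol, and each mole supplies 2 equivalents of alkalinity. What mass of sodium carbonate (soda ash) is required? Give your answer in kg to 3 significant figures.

14.1 kg

Alkalinity to add: (114 − 56) = 58 mg/L as CaCO₃ × 230,000 L = 13,340 g as CaCO₃.
Equivalents: 13,340 g ÷ 50 g/eq = 266.8 eq.
Each mole of Na₂CO₃ supplies 2 eq, so 266.8 / 2 = 133.4 mol.
Mass: 133.4 mol × 106 g/mol = 14,140 g.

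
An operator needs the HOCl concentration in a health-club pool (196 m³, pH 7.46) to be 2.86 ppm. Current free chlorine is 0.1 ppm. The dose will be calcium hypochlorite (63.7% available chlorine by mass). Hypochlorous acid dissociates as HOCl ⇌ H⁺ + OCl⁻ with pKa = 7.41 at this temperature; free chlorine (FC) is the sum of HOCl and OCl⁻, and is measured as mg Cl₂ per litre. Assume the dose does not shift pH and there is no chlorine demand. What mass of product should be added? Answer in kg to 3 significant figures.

1.84 kg

Volume: 196 m³ = 196,000 L.
[OCl⁻]/[HOCl] = 10^(pH − pKa) = 10^(7.46 − 7.41) = 1.122; fraction as HOCl = 1/(1 + 1.122) = 0.4712.
Free chlorine required for 2.86 ppm HOCl: 2.86 / 0.4712 = 6.069 ppm.
FC to add: 6.069 − 0.1 = 5.969 mg/L as Cl₂.
Cl₂ equivalent: 5.969 mg/L × 196,000 L = 1170 g.
Product at 63.7% available Cl: 1170 / 0.637 = 1837 g.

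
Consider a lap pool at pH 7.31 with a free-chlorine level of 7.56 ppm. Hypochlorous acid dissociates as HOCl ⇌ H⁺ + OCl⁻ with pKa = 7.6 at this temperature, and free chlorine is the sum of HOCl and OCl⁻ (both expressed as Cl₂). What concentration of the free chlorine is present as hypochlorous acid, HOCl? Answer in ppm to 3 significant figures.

[OCl⁻]/[HOCl] = 10^(pH − pKa) = 10^(7.31 − 7.6) = 10^-0.29 = 0.5129.
Fraction as HOCl = 1 / (1 + 0.5129) = 0.661.
HOCl = 0.661 × 7.56 ppm = 4.997 ppm.

5.00 ppm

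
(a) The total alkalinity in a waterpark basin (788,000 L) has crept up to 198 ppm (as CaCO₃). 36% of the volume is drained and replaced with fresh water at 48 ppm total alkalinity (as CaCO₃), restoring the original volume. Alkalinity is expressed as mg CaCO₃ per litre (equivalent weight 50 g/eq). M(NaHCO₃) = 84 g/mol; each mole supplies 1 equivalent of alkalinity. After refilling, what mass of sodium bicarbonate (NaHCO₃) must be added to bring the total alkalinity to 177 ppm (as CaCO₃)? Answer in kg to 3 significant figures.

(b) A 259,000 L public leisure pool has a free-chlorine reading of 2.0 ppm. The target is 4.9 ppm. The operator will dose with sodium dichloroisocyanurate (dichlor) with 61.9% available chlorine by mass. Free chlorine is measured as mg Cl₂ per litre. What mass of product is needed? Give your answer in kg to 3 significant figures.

(a) 43.7 kg; (b) 1.21 kg

(a) After draining 36% and refilling: 198 × 0.64 + 48 × 0.36 = 144 ppm.
(a) Deficit to target: 177 − 144 = 33 mg/L.
(a) As CaCO₃: 33 mg/L × 788,000 L = 26,000 g; ÷ 50 g/eq ÷ 1 = 520.1 mol NaHCO₃.
(a) Mass: 520.1 × 84 = 43,690 g.

(b) Chlorine deficit: 4.9 − 2.0 = 2.9 ppm = 2.9 mg/L as Cl₂.
(b) Cl₂ equivalent needed: 2.9 mg/L × 259,000 L = 751,100 mg = 751.1 g.
(b) Product at 61.9% available chlorine: 751.1 / 0.619 = 1213 g.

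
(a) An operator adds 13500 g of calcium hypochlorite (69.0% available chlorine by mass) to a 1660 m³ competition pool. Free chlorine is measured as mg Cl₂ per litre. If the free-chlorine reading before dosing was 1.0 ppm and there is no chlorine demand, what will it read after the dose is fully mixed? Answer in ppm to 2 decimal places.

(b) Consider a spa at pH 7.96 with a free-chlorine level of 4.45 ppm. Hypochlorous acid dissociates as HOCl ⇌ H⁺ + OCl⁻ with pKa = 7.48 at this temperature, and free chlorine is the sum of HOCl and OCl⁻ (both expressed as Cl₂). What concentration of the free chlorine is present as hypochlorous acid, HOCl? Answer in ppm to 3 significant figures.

(a) 6.61 ppm; (b) 1.11 ppm

(a) Volume: 1660 m³ = 1,660,000 L.
(a) Available chlorine delivered: 13,500 g × 0.69 = 9315 g as Cl₂.
(a) Concentration rise: 9315 g / 1,660,000 L = 5.611 mg/L = 5.61 ppm.
(a) Final FC: 1.0 + 5.61 = 6.61 ppm.

(b) [OCl⁻]/[HOCl] = 10^(pH − pKa) = 10^(7.96 − 7.48) = 10^0.48 = 3.02.
(b) Fraction as HOCl = 1 / (1 + 3.02) = 0.2488.
(b) HOCl = 0.2488 × 4.45 ppm = 1.107 ppm.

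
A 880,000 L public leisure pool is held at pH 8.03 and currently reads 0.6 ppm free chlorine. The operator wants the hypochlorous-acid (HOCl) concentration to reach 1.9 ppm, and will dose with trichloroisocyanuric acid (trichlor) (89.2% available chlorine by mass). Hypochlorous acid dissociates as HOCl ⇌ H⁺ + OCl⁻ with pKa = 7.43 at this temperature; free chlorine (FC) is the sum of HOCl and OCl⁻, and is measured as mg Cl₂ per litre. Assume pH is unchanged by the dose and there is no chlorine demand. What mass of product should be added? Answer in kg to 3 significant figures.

8.74 kg

[OCl⁻]/[HOCl] = 10^(pH − pKa) = 10^(8.03 − 7.43) = 3.981; fraction as HOCl = 1/(1 + 3.981) = 0.2008.
Free chlorine required for 1.9 ppm HOCl: 1.9 / 0.2008 = 9.464 ppm.
FC to add: 9.464 − 0.6 = 8.864 mg/L as Cl₂.
Cl₂ equivalent: 8.864 mg/L × 880,000 L = 7800 g.
Product at 89.2% available Cl: 7800 / 0.892 = 8745 g.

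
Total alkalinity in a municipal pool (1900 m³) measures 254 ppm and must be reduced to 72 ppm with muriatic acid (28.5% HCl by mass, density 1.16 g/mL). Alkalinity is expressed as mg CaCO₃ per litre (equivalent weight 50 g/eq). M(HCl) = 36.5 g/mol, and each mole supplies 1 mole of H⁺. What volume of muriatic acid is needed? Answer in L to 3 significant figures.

764 L

Volume: 1900 m³ = 1,900,000 L.
Alkalinity to neutralize: (254 − 72) = 182 mg/L as CaCO₃ × 1,900,000 L = 345,800 g as CaCO₃.
Equivalents of H⁺ required: 345,800 ÷ 50 g/eq = 6916 eq = 6916 mol HCl.
Mass of HCl: 6916 × 36.5 = 252,400 g.
Mass of 28.5% solution: 252,400 / 0.285 = 885,700 g.
Volume: 885,700 g ÷ 1.16 g/mL = 763,600 mL.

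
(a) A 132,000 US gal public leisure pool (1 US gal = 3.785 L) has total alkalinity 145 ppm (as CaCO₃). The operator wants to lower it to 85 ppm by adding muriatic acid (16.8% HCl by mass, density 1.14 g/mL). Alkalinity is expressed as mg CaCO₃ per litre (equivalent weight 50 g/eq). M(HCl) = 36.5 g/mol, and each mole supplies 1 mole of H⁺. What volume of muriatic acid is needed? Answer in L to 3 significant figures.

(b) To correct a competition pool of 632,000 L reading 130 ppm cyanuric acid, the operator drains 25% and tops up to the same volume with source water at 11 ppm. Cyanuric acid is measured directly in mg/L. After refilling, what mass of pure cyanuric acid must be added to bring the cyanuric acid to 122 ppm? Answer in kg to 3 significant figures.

(a) Volume: 132,000 US gal × 3.785 L/gal = 499,620 L.
(a) Alkalinity to neutralize: (145 − 85) = 60 mg/L as CaCO₃ × 499,620 L = 29,980 g as CaCO₃.
(a) Equivalents of H⁺ required: 29,980 ÷ 50 g/eq = 599.5 eq = 599.5 mol HCl.
(a) Mass of HCl: 599.5 × 36.5 = 21,880 g.
(a) Mass of 16.8% solution: 21,880 / 0.168 = 130,300 g.
(a) Volume: 130,300 g ÷ 1.14 g/mL = 114,300 mL.

(b) After draining 25% and refilling: 130 × 0.75 + 11 × 0.25 = 100.25 ppm.
(b) Deficit to target: 122 − 100.25 = 21.75 mg/L.
(b) Mass: 21.75 mg/L × 632,000 L = 13,750 g cyanuric acid.

(a) 114 L; (b) 13.7 kg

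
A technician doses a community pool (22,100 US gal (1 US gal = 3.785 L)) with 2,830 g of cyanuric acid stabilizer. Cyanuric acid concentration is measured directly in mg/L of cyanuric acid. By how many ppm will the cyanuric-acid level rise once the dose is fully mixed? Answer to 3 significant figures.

33.8 ppm

Volume: 22,100 US gal × 3.785 L/gal = 83,648 L.
Rise: 2,830 g / 83,648 L × 1000 = 33.83 mg/L.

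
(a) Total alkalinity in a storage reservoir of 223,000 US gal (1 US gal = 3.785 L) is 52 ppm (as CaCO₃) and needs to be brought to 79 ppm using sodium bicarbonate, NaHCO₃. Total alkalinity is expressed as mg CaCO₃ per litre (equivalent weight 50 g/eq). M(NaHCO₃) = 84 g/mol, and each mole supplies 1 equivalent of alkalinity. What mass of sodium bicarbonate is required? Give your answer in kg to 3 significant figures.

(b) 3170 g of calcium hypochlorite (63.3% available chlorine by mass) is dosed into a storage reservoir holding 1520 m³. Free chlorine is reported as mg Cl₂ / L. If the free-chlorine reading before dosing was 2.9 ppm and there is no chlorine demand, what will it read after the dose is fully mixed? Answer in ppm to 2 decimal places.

(a) 38.3 kg; (b) 4.22 ppm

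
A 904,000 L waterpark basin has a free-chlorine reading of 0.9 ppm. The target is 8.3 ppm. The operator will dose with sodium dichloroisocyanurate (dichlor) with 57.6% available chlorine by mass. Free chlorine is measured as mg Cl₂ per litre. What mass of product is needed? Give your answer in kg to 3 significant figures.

11.6 kg

Chlorine deficit: 8.3 − 0.9 = 7.4 ppm = 7.4 mg/L as Cl₂.
Cl₂ equivalent needed: 7.4 mg/L × 904,000 L = 6,690,000 mg = 6690 g.
Product at 57.6% available chlorine: 6690 / 0.576 = 11,610 g.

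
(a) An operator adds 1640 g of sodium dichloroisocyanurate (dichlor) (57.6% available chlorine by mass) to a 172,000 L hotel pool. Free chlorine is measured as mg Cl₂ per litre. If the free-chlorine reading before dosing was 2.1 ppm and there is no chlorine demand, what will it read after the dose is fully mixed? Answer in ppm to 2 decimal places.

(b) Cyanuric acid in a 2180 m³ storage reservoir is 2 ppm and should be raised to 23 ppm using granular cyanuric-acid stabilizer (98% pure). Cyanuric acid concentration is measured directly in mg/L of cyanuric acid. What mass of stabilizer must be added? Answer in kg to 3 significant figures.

(a) 7.59 ppm; (b) 46.7 kg

(a) Available chlorine delivered: 1640 g × 0.576 = 944.6 g as Cl₂.
(a) Concentration rise: 944.6 g / 172,000 L = 5.492 mg/L = 5.49 ppm.
(a) Final FC: 2.1 + 5.49 = 7.59 ppm.

(b) Volume: 2180 m³ = 2,180,000 L.
(b) CYA to add: (23 − 2) = 21 mg/L × 2,180,000 L = 45,780 g cyanuric acid.
(b) At 98% purity: 45,780 / 0.98 = 46,710 g product.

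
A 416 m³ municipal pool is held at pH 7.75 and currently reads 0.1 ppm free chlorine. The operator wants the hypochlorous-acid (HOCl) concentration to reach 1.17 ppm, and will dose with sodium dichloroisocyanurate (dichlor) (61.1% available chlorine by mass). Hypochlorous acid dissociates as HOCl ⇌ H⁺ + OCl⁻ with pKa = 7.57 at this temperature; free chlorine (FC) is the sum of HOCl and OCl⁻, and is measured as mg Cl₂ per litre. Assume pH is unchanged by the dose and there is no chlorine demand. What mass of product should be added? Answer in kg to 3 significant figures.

Volume: 416 m³ = 416,000 L.
[OCl⁻]/[HOCl] = 10^(pH − pKa) = 10^(7.75 − 7.57) = 1.514; fraction as HOCl = 1/(1 + 1.514) = 0.3978.
Free chlorine required for 1.17 ppm HOCl: 1.17 / 0.3978 = 2.941 ppm.
FC to add: 2.941 − 0.1 = 2.841 mg/L as Cl₂.
Cl₂ equivalent: 2.841 mg/L × 416,000 L = 1182 g.
Product at 61.1% available Cl: 1182 / 0.611 = 1934 g.

1.93 kg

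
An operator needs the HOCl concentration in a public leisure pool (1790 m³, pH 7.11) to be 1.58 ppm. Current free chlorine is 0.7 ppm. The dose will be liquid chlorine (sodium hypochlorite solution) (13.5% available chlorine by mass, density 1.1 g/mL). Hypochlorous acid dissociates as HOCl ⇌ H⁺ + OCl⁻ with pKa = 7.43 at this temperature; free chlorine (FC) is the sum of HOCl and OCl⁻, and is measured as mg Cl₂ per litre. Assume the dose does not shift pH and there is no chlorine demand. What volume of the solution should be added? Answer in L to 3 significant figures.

19.7 L

Volume: 1790 m³ = 1,790,000 L.
[OCl⁻]/[HOCl] = 10^(pH − pKa) = 10^(7.11 − 7.43) = 0.4786; fraction as HOCl = 1/(1 + 0.4786) = 0.6763.
Free chlorine required for 1.58 ppm HOCl: 1.58 / 0.6763 = 2.336 ppm.
FC to add: 2.336 − 0.7 = 1.636 mg/L as Cl₂.
Cl₂ equivalent: 1.636 mg/L × 1,790,000 L = 2929 g.
Product at 13.5% available Cl: 2929 / 0.135 = 21,700 g.
Volume: 21,700 g ÷ 1.1 g/mL = 19,720 mL.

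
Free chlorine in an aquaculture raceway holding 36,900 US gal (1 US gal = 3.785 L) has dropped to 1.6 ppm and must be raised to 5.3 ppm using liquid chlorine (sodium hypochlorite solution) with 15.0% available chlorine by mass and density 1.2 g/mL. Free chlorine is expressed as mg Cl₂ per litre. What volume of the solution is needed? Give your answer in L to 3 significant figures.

2.87 L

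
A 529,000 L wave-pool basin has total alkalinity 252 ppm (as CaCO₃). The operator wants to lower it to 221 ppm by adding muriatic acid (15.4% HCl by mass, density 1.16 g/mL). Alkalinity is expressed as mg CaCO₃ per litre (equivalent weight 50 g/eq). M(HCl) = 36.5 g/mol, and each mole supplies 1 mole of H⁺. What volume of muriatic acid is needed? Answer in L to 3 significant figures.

67.0 L

Alkalinity to neutralize: (252 − 221) = 31 mg/L as CaCO₃ × 529,000 L = 16,400 g as CaCO₃.
Equivalents of H⁺ required: 16,400 ÷ 50 g/eq = 328 eq = 328 mol HCl.
Mass of HCl: 328 × 36.5 = 11,970 g.
Mass of 15.4% solution: 11,970 / 0.154 = 77,740 g.
Volume: 77,740 g ÷ 1.16 g/mL = 67,010 mL.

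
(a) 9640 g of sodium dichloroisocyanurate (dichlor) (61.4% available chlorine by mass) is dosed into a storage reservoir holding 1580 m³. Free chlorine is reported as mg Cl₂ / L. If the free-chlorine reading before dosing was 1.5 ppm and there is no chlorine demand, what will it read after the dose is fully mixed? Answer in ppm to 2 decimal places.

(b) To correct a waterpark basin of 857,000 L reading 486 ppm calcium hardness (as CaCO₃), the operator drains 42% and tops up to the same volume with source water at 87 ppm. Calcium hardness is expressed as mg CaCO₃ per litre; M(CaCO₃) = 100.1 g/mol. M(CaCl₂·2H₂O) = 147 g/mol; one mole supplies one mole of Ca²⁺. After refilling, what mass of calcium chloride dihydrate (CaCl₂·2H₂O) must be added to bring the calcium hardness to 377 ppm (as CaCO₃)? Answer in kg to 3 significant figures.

(a) 5.25 ppm; (b) 73.7 kg

(a) Volume: 1580 m³ = 1,580,000 L.
(a) Available chlorine delivered: 9640 g × 0.614 = 5919 g as Cl₂.
(a) Concentration rise: 5919 g / 1,580,000 L = 3.746 mg/L = 3.75 ppm.
(a) Final FC: 1.5 + 3.75 = 5.25 ppm.

(b) After draining 42% and refilling: 486 × 0.58 + 87 × 0.42 = 318.42 ppm.
(b) Deficit to target: 377 − 318.42 = 58.58 mg/L.
(b) As CaCO₃: 58.58 mg/L × 857,000 L = 50,200 g; ÷ 100.1 = 501.5 mol Ca²⁺.
(b) Mass: 501.5 × 147 = 73,720 g.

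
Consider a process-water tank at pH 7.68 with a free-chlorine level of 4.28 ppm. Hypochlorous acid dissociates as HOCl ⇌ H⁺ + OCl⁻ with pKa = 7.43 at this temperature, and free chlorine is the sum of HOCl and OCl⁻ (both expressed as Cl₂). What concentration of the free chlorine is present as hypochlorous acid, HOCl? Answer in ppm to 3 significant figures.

[OCl⁻]/[HOCl] = 10^(pH − pKa) = 10^(7.68 − 7.43) = 10^0.25 = 1.778.
Fraction as HOCl = 1 / (1 + 1.778) = 0.3599.
HOCl = 0.3599 × 4.28 ppm = 1.541 ppm.

1.54 ppm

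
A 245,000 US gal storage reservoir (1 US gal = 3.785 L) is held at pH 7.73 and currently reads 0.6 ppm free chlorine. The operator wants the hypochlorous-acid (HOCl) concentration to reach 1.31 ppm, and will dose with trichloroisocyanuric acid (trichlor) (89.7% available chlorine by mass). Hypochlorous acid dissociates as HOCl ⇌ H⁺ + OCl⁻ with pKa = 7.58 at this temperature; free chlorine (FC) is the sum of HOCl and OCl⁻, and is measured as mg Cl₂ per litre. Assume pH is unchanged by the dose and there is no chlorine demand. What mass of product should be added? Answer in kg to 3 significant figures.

2.65 kg

Volume: 245,000 US gal × 3.785 L/gal = 927,325 L.
[OCl⁻]/[HOCl] = 10^(pH − pKa) = 10^(7.73 − 7.58) = 1.413; fraction as HOCl = 1/(1 + 1.413) = 0.4145.
Free chlorine required for 1.31 ppm HOCl: 1.31 / 0.4145 = 3.16 ppm.
FC to add: 3.16 − 0.6 = 2.56 mg/L as Cl₂.
Cl₂ equivalent: 2.56 mg/L × 927,325 L = 2374 g.
Product at 89.7% available Cl: 2374 / 0.897 = 2647 g.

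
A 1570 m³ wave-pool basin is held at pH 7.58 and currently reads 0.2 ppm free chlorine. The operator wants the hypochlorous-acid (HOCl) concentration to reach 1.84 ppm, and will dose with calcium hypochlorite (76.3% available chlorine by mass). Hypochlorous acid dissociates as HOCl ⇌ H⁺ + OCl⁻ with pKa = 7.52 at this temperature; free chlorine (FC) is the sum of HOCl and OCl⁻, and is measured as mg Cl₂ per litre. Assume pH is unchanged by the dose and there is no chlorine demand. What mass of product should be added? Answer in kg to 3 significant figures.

7.72 kg

Volume: 1570 m³ = 1,570,000 L.
[OCl⁻]/[HOCl] = 10^(pH − pKa) = 10^(7.58 − 7.52) = 1.148; fraction as HOCl = 1/(1 + 1.148) = 0.4655.
Free chlorine required for 1.84 ppm HOCl: 1.84 / 0.4655 = 3.953 ppm.
FC to add: 3.953 − 0.2 = 3.753 mg/L as Cl₂.
Cl₂ equivalent: 3.753 mg/L × 1,570,000 L = 5892 g.
Product at 76.3% available Cl: 5892 / 0.763 = 7722 g.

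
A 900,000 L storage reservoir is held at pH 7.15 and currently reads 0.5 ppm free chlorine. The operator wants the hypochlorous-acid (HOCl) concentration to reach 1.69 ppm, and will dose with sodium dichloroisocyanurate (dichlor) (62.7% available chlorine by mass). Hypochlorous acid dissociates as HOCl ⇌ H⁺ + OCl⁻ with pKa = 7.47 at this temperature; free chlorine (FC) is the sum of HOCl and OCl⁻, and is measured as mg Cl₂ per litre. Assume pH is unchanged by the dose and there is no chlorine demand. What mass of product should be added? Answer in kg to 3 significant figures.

2.87 kg

[OCl⁻]/[HOCl] = 10^(pH − pKa) = 10^(7.15 − 7.47) = 0.4786; fraction as HOCl = 1/(1 + 0.4786) = 0.6763.
Free chlorine required for 1.69 ppm HOCl: 1.69 / 0.6763 = 2.499 ppm.
FC to add: 2.499 − 0.5 = 1.999 mg/L as Cl₂.
Cl₂ equivalent: 1.999 mg/L × 900,000 L = 1799 g.
Product at 62.7% available Cl: 1799 / 0.627 = 2869 g.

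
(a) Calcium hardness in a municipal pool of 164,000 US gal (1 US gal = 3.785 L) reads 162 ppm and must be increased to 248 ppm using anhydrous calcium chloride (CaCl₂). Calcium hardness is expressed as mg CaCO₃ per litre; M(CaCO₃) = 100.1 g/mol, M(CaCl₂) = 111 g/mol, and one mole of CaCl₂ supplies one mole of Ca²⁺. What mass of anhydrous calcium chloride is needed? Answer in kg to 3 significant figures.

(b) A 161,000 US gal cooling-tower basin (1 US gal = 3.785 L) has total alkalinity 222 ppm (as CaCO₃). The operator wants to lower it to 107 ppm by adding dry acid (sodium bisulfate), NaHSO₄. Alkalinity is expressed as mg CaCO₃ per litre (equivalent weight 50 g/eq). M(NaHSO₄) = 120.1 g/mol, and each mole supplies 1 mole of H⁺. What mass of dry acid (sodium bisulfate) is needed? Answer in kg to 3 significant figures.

(a) 59.2 kg; (b) 168 kg

(a) Volume: 164,000 US gal × 3.785 L/gal = 620,740 L.
(a) Hardness to add: (248 − 162) = 86 mg/L as CaCO₃ × 620,740 L = 53,380 g as CaCO₃.
(a) Moles of Ca²⁺ (1 mol Ca²⁺ ≡ 1 mol CaCO₃): 53,380 / 100.1 g/mol = 533.3 mol.
(a) Mass of CaCl₂: 533.3 × 111 = 59,200 g.

(b) Volume: 161,000 US gal × 3.785 L/gal = 609,385 L.
(b) Alkalinity to neutralize: (222 − 107) = 115 mg/L as CaCO₃ × 609,385 L = 70,080 g as CaCO₃.
(b) Equivalents of H⁺ required: 70,080 ÷ 50 g/eq = 1402 eq = 1402 mol NaHSO₄.
(b) Mass of NaHSO₄: 1402 × 120.1 = 168,300 g.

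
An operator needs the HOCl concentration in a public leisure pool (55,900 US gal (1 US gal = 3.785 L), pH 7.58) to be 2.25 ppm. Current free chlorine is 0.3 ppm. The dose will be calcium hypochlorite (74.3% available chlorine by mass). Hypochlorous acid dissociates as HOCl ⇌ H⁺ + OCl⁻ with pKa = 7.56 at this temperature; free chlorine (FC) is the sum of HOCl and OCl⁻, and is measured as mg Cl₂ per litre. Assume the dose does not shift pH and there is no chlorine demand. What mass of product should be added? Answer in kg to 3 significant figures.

1.23 kg

Volume: 55,900 US gal × 3.785 L/gal = 211,582 L.
[OCl⁻]/[HOCl] = 10^(pH − pKa) = 10^(7.58 − 7.56) = 1.047; fraction as HOCl = 1/(1 + 1.047) = 0.4885.
Free chlorine required for 2.25 ppm HOCl: 2.25 / 0.4885 = 4.606 ppm.
FC to add: 4.606 − 0.3 = 4.306 mg/L as Cl₂.
Cl₂ equivalent: 4.306 mg/L × 211,582 L = 911.1 g.
Product at 74.3% available Cl: 911.1 / 0.743 = 1226 g.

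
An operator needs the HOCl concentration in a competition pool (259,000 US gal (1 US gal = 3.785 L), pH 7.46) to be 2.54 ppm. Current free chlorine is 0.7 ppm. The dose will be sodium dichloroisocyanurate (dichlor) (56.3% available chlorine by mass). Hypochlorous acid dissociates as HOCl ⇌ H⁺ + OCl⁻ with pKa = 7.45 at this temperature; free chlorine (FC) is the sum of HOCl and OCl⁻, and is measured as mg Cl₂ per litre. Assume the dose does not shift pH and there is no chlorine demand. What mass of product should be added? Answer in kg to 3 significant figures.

7.73 kg

Volume: 259,000 US gal × 3.785 L/gal = 980,315 L.
[OCl⁻]/[HOCl] = 10^(pH − pKa) = 10^(7.46 − 7.45) = 1.023; fraction as HOCl = 1/(1 + 1.023) = 0.4942.
Free chlorine required for 2.54 ppm HOCl: 2.54 / 0.4942 = 5.139 ppm.
FC to add: 5.139 − 0.7 = 4.439 mg/L as Cl₂.
Cl₂ equivalent: 4.439 mg/L × 980,315 L = 4352 g.
Product at 56.3% available Cl: 4352 / 0.563 = 7730 g.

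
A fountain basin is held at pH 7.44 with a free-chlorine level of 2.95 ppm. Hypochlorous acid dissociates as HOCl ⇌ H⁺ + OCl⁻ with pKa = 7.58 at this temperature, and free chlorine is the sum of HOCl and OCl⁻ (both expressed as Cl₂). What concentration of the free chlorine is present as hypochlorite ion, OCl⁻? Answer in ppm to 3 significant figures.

1.24 ppm

[OCl⁻]/[HOCl] = 10^(pH − pKa) = 10^(7.44 − 7.58) = 10^-0.14 = 0.7244.
Fraction as HOCl = 1 / (1 + 0.7244) = 0.5799.
OCl⁻ = (1 − 0.5799) × 2.95 ppm = 1.239 ppm.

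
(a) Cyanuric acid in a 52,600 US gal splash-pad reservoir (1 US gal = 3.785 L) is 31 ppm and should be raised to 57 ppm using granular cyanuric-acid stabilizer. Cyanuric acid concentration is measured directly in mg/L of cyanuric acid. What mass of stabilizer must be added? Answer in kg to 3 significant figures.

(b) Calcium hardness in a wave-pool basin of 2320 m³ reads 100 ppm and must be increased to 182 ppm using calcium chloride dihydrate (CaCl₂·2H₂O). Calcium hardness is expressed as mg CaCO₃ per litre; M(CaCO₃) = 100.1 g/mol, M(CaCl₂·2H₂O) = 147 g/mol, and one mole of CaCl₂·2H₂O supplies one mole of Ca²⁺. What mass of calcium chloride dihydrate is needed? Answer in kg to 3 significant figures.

(a) 5.18 kg; (b) 279 kg

(a) Volume: 52,600 US gal × 3.785 L/gal = 199,091 L.
(a) CYA to add: (57 − 31) = 26 mg/L × 199,091 L = 5176 g cyanuric acid.

(b) Volume: 2320 m³ = 2,320,000 L.
(b) Hardness to add: (182 − 100) = 82 mg/L as CaCO₃ × 2,320,000 L = 190,200 g as CaCO₃.
(b) Moles of Ca²⁺ (1 mol Ca²⁺ ≡ 1 mol CaCO₃): 190,200 / 100.1 g/mol = 1900 mol.
(b) Mass of CaCl₂·2H₂O: 1900 × 147 = 279,400 g.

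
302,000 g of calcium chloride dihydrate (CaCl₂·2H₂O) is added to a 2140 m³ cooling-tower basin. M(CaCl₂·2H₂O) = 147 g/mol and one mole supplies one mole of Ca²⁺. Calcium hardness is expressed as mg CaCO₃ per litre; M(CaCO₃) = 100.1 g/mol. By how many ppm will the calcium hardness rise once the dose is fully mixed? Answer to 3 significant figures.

96.1 ppm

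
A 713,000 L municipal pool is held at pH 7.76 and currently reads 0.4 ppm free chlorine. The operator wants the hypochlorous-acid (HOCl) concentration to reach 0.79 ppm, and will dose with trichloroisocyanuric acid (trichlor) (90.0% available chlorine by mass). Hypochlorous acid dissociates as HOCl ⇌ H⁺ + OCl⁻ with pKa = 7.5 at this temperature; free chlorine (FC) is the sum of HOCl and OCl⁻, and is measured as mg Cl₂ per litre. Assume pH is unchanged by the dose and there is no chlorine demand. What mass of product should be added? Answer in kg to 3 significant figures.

1.45 kg

[OCl⁻]/[HOCl] = 10^(pH − pKa) = 10^(7.76 − 7.5) = 1.82; fraction as HOCl = 1/(1 + 1.82) = 0.3546.
Free chlorine required for 0.79 ppm HOCl: 0.79 / 0.3546 = 2.228 ppm.
FC to add: 2.228 − 0.4 = 1.828 mg/L as Cl₂.
Cl₂ equivalent: 1.828 mg/L × 713,000 L = 1303 g.
Product at 90.0% available Cl: 1303 / 0.9 = 1448 g.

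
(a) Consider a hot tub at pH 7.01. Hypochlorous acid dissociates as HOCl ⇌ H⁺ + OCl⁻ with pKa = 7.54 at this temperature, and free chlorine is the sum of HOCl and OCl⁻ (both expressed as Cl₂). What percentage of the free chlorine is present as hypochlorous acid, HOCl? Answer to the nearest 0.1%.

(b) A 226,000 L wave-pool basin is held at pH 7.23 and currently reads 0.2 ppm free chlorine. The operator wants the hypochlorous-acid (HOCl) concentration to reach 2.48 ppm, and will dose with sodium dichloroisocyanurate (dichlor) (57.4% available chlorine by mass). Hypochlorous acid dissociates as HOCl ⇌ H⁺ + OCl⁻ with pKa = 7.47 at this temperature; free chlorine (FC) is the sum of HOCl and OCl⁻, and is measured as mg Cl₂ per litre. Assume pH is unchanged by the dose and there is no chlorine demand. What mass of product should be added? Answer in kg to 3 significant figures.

(a) [OCl⁻]/[HOCl] = 10^(pH − pKa) = 10^(7.01 − 7.54) = 10^-0.53 = 0.2951.
(a) Fraction as HOCl = 1 / (1 + 0.2951) = 0.7721.

(b) [OCl⁻]/[HOCl] = 10^(pH − pKa) = 10^(7.23 − 7.47) = 0.5754; fraction as HOCl = 1/(1 + 0.5754) = 0.6347.
(b) Free chlorine required for 2.48 ppm HOCl: 2.48 / 0.6347 = 3.907 ppm.
(b) FC to add: 3.907 − 0.2 = 3.707 mg/L as Cl₂.
(b) Cl₂ equivalent: 3.707 mg/L × 226,000 L = 837.8 g.
(b) Product at 57.4% available Cl: 837.8 / 0.574 = 1460 g.

(a) 77.2%; (b) 1.46 kg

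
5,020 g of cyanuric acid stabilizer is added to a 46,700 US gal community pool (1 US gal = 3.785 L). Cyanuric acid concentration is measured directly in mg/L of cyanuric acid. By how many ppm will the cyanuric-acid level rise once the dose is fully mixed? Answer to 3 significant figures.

28.4 ppm

Volume: 46,700 US gal × 3.785 L/gal = 176,760 L.
Rise: 5,020 g / 176,760 L × 1000 = 28.4 mg/L.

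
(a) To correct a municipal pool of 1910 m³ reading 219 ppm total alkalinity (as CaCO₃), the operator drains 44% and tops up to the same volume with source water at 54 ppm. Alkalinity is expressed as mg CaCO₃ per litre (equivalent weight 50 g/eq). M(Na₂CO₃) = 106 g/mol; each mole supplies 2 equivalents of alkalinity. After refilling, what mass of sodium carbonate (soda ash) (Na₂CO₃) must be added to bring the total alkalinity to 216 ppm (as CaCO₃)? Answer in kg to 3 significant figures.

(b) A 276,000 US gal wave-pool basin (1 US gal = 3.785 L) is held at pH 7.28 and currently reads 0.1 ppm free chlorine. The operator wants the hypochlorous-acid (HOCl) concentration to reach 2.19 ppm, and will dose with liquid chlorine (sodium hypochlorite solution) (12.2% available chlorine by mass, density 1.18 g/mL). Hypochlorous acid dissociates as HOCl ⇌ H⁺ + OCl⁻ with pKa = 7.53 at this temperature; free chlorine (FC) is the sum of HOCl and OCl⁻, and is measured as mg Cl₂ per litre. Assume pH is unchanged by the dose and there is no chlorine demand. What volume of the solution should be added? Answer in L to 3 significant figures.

(a) Volume: 1910 m³ = 1,910,000 L.
(a) After draining 44% and refilling: 219 × 0.56 + 54 × 0.44 = 146.4 ppm.
(a) Deficit to target: 216 − 146.4 = 69.6 mg/L.
(a) As CaCO₃: 69.6 mg/L × 1,910,000 L = 132,900 g; ÷ 50 g/eq ÷ 2 = 1329 mol Na₂CO₃.
(a) Mass: 1329 × 106 = 140,900 g.

(b) Volume: 276,000 US gal × 3.785 L/gal = 1,044,660 L.
(b) [OCl⁻]/[HOCl] = 10^(pH − pKa) = 10^(7.28 − 7.53) = 0.5623; fraction as HOCl = 1/(1 + 0.5623) = 0.6401.
(b) Free chlorine required for 2.19 ppm HOCl: 2.19 / 0.6401 = 3.422 ppm.
(b) FC to add: 3.422 − 0.1 = 3.322 mg/L as Cl₂.
(b) Cl₂ equivalent: 3.322 mg/L × 1,044,660 L = 3470 g.
(b) Product at 12.2% available Cl: 3470 / 0.122 = 28,440 g.
(b) Volume: 28,440 g ÷ 1.18 g/mL = 24,100 mL.

(a) 141 kg; (b) 24.1 L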